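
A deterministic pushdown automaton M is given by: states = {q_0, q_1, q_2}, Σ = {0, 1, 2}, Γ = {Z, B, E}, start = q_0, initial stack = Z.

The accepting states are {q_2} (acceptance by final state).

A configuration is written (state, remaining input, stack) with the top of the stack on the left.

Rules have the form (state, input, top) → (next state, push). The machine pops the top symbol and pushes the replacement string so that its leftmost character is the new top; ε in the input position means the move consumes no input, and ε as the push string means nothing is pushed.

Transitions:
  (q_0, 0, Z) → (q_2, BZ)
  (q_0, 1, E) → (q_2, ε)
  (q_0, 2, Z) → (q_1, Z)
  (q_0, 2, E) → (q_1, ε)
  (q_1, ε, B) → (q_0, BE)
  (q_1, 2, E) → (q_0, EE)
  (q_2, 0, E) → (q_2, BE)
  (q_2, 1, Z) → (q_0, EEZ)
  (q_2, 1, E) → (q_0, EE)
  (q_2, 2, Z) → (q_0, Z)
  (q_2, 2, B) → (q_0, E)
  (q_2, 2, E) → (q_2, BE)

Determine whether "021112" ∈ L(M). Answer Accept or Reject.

Accept

(q_0, 021112, Z) ⊢ (q_2, 21112, BZ) ⊢ (q_0, 1112, EZ) ⊢ (q_2, 112, Z) ⊢ (q_0, 12, EEZ) ⊢ (q_2, 2, EZ) ⊢ (q_2, ε, BEZ)
All input consumed; state q_2 ∈ F.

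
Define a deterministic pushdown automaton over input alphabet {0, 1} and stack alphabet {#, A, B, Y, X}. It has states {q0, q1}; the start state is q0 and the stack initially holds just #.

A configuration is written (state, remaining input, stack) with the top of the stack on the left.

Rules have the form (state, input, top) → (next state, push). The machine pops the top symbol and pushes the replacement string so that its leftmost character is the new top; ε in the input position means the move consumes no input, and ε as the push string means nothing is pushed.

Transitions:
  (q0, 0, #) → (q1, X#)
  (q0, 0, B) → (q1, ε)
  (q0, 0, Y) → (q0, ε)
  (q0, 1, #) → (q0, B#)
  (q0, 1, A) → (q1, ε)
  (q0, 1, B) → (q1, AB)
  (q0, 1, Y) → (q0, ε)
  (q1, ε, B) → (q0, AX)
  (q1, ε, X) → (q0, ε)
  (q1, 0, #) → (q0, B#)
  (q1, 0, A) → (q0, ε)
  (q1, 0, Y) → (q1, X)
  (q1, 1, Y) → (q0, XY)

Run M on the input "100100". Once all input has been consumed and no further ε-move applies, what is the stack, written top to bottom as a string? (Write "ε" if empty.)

#

(q0, 100100, #)
  read 1, top #: go to q0, push B# → (q0, 00100, B#)
  read 0, top B: go to q1, push ε → (q1, 0100, #)
  read 0, top #: go to q0, push B# → (q0, 100, B#)
  read 1, top B: go to q1, push AB → (q1, 00, AB#)
  read 0, top A: go to q0, push ε → (q0, 0, B#)
  read 0, top B: go to q1, push ε → (q1, ε, #)
All input consumed in state q1 with stack #.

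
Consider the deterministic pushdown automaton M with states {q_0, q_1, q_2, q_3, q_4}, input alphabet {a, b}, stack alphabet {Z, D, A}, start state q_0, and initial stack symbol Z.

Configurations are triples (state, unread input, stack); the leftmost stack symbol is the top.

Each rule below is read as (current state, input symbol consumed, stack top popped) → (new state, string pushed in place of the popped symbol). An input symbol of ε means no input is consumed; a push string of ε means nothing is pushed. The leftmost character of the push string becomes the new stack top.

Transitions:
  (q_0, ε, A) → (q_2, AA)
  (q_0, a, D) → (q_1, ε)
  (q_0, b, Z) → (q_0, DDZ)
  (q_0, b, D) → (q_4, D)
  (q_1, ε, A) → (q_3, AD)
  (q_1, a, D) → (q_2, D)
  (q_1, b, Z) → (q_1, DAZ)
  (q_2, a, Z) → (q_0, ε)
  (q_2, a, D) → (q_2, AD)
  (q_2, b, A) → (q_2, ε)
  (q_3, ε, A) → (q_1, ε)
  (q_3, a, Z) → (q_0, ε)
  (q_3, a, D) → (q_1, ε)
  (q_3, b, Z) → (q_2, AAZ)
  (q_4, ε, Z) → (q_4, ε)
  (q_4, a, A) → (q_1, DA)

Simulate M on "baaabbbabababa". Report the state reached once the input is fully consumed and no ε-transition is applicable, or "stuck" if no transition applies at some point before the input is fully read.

(q_0, baaabbbabababa, Z)
  read b, top Z: go to q_0, push DDZ → (q_0, aaabbbabababa, DDZ)
  read a, top D: go to q_1, push ε → (q_1, aabbbabababa, DZ)
  read a, top D: go to q_2, push D → (q_2, abbbabababa, DZ)
  read a, top D: go to q_2, push AD → (q_2, bbbabababa, ADZ)
  read b, top A: go to q_2, push ε → (q_2, bbabababa, DZ)
No transition for (q_2, b, top D); M blocks with input bbabababa remaining.

stuck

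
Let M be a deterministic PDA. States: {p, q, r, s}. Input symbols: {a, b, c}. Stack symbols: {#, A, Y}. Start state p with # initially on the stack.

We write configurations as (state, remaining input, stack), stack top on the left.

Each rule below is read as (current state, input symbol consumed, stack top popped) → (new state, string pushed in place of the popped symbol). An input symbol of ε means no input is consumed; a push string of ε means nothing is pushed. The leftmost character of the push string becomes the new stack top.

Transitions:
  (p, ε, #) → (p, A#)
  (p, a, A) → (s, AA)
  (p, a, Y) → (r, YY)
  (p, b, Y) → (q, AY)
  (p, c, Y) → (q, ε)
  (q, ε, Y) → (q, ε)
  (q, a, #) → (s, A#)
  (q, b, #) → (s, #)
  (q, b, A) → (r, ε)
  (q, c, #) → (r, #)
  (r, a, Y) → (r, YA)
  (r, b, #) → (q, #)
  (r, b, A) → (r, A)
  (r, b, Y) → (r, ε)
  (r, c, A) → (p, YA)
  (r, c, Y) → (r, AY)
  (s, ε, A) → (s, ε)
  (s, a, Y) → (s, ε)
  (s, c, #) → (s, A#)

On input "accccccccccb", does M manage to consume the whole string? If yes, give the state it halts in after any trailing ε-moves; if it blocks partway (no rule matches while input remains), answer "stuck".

(p, accccccccccb, #)
  ε-move, top #: go to p, push A# → (p, accccccccccb, A#)
  read a, top A: go to s, push AA → (s, ccccccccccb, AA#)
  ε-move, top A: go to s, push ε → (s, ccccccccccb, A#)
  ε-move, top A: go to s, push ε → (s, ccccccccccb, #)
  read c, top #: go to s, push A# → (s, cccccccccb, A#)
  ε-move, top A: go to s, push ε → (s, cccccccccb, #)
  read c, top #: go to s, push A# → (s, ccccccccb, A#)
  ε-move, top A: go to s, push ε → (s, ccccccccb, #)
  read c, top #: go to s, push A# → (s, cccccccb, A#)
  ε-move, top A: go to s, push ε → (s, cccccccb, #)
  read c, top #: go to s, push A# → (s, ccccccb, A#)
  ε-move, top A: go to s, push ε → (s, ccccccb, #)
  read c, top #: go to s, push A# → (s, cccccb, A#)
  ε-move, top A: go to s, push ε → (s, cccccb, #)
  read c, top #: go to s, push A# → (s, ccccb, A#)
  ε-move, top A: go to s, push ε → (s, ccccb, #)
  read c, top #: go to s, push A# → (s, cccb, A#)
  ε-move, top A: go to s, push ε → (s, cccb, #)
  read c, top #: go to s, push A# → (s, ccb, A#)
  ε-move, top A: go to s, push ε → (s, ccb, #)
  read c, top #: go to s, push A# → (s, cb, A#)
  ε-move, top A: go to s, push ε → (s, cb, #)
  read c, top #: go to s, push A# → (s, b, A#)
  ε-move, top A: go to s, push ε → (s, b, #)
No transition for (s, b, top #); M blocks with input b remaining.

stuck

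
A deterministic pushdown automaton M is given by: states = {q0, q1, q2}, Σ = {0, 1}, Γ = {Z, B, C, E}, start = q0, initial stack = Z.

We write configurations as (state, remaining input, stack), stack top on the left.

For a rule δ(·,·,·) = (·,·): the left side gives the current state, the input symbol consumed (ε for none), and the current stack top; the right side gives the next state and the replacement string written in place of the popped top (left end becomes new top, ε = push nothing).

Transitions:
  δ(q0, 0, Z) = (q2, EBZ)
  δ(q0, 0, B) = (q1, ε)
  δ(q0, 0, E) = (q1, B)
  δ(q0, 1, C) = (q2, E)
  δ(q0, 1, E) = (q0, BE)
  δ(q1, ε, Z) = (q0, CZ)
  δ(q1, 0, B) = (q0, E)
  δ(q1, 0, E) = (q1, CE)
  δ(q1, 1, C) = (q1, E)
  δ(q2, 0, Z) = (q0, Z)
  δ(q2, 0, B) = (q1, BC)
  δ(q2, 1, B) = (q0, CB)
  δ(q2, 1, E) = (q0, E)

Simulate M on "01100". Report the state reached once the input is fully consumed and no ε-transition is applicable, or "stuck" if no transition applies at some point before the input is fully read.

q1

(q0, 01100, Z) ⊢ (q2, 1100, EBZ) ⊢ (q0, 100, EBZ) ⊢ (q0, 00, BEBZ) ⊢ (q1, 0, EBZ) ⊢ (q1, ε, CEBZ)
All input consumed; M is in state q1.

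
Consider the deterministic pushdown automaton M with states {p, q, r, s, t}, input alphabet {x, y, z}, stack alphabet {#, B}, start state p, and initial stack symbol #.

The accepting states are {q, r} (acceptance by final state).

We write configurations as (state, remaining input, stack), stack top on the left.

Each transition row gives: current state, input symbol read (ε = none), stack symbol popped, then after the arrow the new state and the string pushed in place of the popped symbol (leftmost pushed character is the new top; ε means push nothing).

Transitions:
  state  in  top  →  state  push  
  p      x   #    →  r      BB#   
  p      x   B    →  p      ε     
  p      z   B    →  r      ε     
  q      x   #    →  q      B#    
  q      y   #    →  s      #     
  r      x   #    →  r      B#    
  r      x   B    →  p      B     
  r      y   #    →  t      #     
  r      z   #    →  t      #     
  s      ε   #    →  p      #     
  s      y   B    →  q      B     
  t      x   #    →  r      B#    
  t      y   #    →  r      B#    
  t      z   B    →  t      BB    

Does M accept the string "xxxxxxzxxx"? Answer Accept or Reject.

(p, xxxxxxzxxx, #)
  read x, top #: go to r, push BB# → (r, xxxxxzxxx, BB#)
  read x, top B: go to p, push B → (p, xxxxzxxx, BB#)
  read x, top B: go to p, push ε → (p, xxxzxxx, B#)
  read x, top B: go to p, push ε → (p, xxzxxx, #)
  read x, top #: go to r, push BB# → (r, xzxxx, BB#)
  read x, top B: go to p, push B → (p, zxxx, BB#)
  read z, top B: go to r, push ε → (r, xxx, B#)
  read x, top B: go to p, push B → (p, xx, B#)
  read x, top B: go to p, push ε → (p, x, #)
  read x, top #: go to r, push BB# → (r, ε, BB#)
All input consumed; state r ∈ F.

Accept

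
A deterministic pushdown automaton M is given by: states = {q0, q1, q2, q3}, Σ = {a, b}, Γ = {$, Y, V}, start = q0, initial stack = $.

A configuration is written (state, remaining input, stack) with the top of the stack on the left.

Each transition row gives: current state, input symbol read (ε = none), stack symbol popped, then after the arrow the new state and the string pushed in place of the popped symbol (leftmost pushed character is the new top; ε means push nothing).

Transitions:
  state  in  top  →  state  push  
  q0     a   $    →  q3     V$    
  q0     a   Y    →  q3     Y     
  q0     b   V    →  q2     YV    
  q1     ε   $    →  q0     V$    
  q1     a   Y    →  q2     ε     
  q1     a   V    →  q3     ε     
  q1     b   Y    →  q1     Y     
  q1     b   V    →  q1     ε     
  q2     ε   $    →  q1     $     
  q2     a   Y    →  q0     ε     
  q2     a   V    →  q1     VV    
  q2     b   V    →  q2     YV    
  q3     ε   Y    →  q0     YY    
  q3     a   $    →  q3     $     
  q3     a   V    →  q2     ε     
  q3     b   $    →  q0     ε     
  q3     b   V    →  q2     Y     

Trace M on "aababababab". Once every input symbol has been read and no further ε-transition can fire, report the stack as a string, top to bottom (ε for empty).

(q0, aababababab, $)
  read a, top $: go to q3, push V$ → (q3, ababababab, V$)
  read a, top V: go to q2, push ε → (q2, babababab, $)
  ε-move, top $: go to q1, push $ → (q1, babababab, $)
  ε-move, top $: go to q0, push V$ → (q0, babababab, V$)
  read b, top V: go to q2, push YV → (q2, abababab, YV$)
  read a, top Y: go to q0, push ε → (q0, bababab, V$)
  read b, top V: go to q2, push YV → (q2, ababab, YV$)
  read a, top Y: go to q0, push ε → (q0, babab, V$)
  read b, top V: go to q2, push YV → (q2, abab, YV$)
  read a, top Y: go to q0, push ε → (q0, bab, V$)
  read b, top V: go to q2, push YV → (q2, ab, YV$)
  read a, top Y: go to q0, push ε → (q0, b, V$)
  read b, top V: go to q2, push YV → (q2, ε, YV$)
All input consumed in state q2 with stack YV$.

YV$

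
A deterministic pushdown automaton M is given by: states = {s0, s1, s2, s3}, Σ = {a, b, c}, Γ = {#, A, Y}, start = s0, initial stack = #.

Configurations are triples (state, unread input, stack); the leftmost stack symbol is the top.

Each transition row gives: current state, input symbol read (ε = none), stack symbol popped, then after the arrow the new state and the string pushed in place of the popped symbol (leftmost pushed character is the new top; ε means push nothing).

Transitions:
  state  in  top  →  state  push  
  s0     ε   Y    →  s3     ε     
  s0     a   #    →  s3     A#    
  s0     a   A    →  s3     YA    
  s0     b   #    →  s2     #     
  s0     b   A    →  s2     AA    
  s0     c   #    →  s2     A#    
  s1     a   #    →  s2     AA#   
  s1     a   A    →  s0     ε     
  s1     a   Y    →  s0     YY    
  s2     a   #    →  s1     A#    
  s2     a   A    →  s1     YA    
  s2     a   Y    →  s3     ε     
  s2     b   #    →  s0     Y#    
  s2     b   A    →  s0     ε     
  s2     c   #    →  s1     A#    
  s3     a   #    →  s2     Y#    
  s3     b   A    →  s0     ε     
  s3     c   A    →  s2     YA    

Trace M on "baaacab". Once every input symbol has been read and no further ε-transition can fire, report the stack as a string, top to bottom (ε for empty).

#

(s0, baaacab, #)
  read b, top #: go to s2, push # → (s2, aaacab, #)
  read a, top #: go to s1, push A# → (s1, aacab, A#)
  read a, top A: go to s0, push ε → (s0, acab, #)
  read a, top #: go to s3, push A# → (s3, cab, A#)
  read c, top A: go to s2, push YA → (s2, ab, YA#)
  read a, top Y: go to s3, push ε → (s3, b, A#)
  read b, top A: go to s0, push ε → (s0, ε, #)
All input consumed in state s0 with stack #.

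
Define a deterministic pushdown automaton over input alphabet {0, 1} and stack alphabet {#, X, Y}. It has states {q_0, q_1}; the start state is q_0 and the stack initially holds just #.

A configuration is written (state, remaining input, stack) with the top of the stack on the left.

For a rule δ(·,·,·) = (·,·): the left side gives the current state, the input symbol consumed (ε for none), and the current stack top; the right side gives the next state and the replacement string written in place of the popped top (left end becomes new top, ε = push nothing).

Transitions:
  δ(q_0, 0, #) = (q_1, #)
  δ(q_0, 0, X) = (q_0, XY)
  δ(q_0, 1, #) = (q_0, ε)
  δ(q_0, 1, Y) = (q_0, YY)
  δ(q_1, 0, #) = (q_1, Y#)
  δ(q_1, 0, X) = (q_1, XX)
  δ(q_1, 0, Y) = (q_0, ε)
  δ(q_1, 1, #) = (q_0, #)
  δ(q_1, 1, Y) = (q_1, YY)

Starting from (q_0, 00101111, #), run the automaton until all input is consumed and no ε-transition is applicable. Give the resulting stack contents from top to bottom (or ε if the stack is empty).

YYYYY#

(q_0, 00101111, #) ⊢ (q_1, 0101111, #) ⊢ (q_1, 101111, Y#) ⊢ (q_1, 01111, YY#) ⊢ (q_0, 1111, Y#) ⊢ (q_0, 111, YY#) ⊢ (q_0, 11, YYY#) ⊢ (q_0, 1, YYYY#) ⊢ (q_0, ε, YYYYY#)
All input consumed in state q_0 with stack YYYYY#.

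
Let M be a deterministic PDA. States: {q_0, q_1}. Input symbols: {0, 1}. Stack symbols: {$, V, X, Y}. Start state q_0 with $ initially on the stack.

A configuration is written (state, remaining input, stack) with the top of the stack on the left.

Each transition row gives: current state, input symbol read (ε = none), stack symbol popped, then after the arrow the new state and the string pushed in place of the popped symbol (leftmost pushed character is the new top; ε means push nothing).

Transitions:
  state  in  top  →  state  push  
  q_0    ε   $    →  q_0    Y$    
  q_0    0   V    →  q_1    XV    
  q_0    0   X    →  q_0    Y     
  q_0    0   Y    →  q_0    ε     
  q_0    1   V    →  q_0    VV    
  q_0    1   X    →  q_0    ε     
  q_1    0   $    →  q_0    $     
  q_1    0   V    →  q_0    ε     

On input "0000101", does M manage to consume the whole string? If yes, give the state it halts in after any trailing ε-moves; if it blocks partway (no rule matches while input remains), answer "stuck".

(q_0, 0000101, $)
  ε-move, top $: go to q_0, push Y$ → (q_0, 0000101, Y$)
  read 0, top Y: go to q_0, push ε → (q_0, 000101, $)
  ε-move, top $: go to q_0, push Y$ → (q_0, 000101, Y$)
  read 0, top Y: go to q_0, push ε → (q_0, 00101, $)
  ε-move, top $: go to q_0, push Y$ → (q_0, 00101, Y$)
  read 0, top Y: go to q_0, push ε → (q_0, 0101, $)
  ε-move, top $: go to q_0, push Y$ → (q_0, 0101, Y$)
  read 0, top Y: go to q_0, push ε → (q_0, 101, $)
  ε-move, top $: go to q_0, push Y$ → (q_0, 101, Y$)
No transition for (q_0, 1, top Y); M blocks with input 101 remaining.

stuck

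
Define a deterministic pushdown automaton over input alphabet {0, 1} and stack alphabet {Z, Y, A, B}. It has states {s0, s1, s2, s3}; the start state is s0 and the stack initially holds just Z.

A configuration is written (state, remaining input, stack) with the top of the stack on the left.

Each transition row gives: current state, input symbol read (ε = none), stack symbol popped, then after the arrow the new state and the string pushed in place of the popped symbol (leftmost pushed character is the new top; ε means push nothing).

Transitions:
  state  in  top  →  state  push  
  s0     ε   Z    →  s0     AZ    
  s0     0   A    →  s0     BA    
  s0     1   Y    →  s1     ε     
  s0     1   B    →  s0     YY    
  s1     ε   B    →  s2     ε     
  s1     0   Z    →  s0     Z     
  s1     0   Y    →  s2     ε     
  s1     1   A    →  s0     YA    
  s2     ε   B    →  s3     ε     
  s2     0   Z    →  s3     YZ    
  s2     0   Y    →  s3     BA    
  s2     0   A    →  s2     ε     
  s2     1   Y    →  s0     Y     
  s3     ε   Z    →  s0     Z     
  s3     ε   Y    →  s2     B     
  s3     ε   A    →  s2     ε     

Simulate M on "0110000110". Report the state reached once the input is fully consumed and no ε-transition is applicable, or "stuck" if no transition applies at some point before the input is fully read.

(s0, 0110000110, Z)
  ε-move, top Z: go to s0, push AZ → (s0, 0110000110, AZ)
  read 0, top A: go to s0, push BA → (s0, 110000110, BAZ)
  read 1, top B: go to s0, push YY → (s0, 10000110, YYAZ)
  read 1, top Y: go to s1, push ε → (s1, 0000110, YAZ)
  read 0, top Y: go to s2, push ε → (s2, 000110, AZ)
  read 0, top A: go to s2, push ε → (s2, 00110, Z)
  read 0, top Z: go to s3, push YZ → (s3, 0110, YZ)
  ε-move, top Y: go to s2, push B → (s2, 0110, BZ)
  ε-move, top B: go to s3, push ε → (s3, 0110, Z)
  ε-move, top Z: go to s0, push Z → (s0, 0110, Z)
  ε-move, top Z: go to s0, push AZ → (s0, 0110, AZ)
  read 0, top A: go to s0, push BA → (s0, 110, BAZ)
  read 1, top B: go to s0, push YY → (s0, 10, YYAZ)
  read 1, top Y: go to s1, push ε → (s1, 0, YAZ)
  read 0, top Y: go to s2, push ε → (s2, ε, AZ)
All input consumed; M is in state s2.

s2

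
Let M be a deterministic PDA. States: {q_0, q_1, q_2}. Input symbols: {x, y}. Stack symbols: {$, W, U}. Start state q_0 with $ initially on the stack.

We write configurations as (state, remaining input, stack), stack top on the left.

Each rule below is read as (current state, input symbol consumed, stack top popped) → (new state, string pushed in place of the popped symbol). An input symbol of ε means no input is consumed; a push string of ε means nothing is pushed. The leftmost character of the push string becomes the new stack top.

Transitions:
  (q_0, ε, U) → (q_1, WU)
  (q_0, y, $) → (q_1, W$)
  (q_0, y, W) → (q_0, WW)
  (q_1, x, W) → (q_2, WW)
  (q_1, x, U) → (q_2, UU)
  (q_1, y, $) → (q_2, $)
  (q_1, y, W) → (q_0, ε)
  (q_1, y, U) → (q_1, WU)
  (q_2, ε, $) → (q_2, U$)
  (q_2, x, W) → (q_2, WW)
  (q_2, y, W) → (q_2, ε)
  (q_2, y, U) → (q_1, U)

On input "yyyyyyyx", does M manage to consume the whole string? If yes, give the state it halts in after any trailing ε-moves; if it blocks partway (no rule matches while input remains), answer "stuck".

q_2

(q_0, yyyyyyyx, $)
  read y, top $: go to q_1, push W$ → (q_1, yyyyyyx, W$)
  read y, top W: go to q_0, push ε → (q_0, yyyyyx, $)
  read y, top $: go to q_1, push W$ → (q_1, yyyyx, W$)
  read y, top W: go to q_0, push ε → (q_0, yyyx, $)
  read y, top $: go to q_1, push W$ → (q_1, yyx, W$)
  read y, top W: go to q_0, push ε → (q_0, yx, $)
  read y, top $: go to q_1, push W$ → (q_1, x, W$)
  read x, top W: go to q_2, push WW → (q_2, ε, WW$)
All input consumed; M is in state q_2.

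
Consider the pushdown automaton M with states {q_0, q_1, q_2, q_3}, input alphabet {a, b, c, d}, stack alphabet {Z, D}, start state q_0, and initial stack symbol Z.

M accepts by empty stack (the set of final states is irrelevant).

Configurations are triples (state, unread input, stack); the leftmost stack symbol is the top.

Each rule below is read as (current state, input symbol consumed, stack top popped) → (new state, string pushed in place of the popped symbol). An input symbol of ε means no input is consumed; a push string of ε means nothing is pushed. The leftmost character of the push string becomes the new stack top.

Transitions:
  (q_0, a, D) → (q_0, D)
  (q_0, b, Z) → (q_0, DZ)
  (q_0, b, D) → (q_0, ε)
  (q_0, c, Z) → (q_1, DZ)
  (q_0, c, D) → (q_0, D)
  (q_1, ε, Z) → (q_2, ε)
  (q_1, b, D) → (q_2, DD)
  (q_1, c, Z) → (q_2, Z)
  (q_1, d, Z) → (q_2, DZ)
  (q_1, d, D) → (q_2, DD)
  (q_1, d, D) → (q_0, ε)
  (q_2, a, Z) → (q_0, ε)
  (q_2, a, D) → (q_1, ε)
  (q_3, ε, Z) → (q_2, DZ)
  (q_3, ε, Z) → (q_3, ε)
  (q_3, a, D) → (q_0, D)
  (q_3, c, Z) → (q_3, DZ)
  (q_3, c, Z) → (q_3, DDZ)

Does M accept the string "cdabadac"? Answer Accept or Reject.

No computation consumes all input and empties the stack.

Reject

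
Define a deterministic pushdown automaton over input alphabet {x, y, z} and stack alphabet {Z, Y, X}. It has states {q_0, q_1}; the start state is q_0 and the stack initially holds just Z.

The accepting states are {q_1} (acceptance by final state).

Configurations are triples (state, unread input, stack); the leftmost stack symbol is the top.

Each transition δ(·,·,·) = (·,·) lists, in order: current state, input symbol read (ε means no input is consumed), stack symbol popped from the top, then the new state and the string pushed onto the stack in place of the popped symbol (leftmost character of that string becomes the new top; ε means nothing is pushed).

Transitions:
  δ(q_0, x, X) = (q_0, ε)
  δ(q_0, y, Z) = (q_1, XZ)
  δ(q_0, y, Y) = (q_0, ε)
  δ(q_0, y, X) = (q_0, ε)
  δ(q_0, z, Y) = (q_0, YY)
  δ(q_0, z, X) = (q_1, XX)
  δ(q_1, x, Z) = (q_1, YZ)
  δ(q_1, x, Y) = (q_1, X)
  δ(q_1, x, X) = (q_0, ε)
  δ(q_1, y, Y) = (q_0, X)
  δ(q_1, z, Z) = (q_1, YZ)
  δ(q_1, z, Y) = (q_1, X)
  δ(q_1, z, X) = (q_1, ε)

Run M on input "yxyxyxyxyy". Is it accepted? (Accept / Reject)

(q_0, yxyxyxyxyy, Z) ⊢ (q_1, xyxyxyxyy, XZ) ⊢ (q_0, yxyxyxyy, Z) ⊢ (q_1, xyxyxyy, XZ) ⊢ (q_0, yxyxyy, Z) ⊢ (q_1, xyxyy, XZ) ⊢ (q_0, yxyy, Z) ⊢ (q_1, xyy, XZ) ⊢ (q_0, yy, Z) ⊢ (q_1, y, XZ)
No transition applies at (q_1, y, XZ); input not fully consumed.

Reject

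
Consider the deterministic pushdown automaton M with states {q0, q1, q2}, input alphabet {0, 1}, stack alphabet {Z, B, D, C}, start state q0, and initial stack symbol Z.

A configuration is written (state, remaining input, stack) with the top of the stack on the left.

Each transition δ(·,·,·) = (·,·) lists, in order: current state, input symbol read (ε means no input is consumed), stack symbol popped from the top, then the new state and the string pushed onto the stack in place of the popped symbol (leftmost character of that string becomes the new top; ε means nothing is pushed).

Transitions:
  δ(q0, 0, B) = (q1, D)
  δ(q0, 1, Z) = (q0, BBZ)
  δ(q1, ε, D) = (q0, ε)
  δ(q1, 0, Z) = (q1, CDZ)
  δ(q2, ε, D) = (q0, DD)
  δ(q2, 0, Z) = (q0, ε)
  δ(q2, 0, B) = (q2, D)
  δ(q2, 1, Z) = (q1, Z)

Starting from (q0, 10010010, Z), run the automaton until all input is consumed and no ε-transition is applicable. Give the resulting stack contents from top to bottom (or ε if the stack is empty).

BZ

(q0, 10010010, Z)
  read 1, top Z: go to q0, push BBZ → (q0, 0010010, BBZ)
  read 0, top B: go to q1, push D → (q1, 010010, DBZ)
  ε-move, top D: go to q0, push ε → (q0, 010010, BZ)
  read 0, top B: go to q1, push D → (q1, 10010, DZ)
  ε-move, top D: go to q0, push ε → (q0, 10010, Z)
  read 1, top Z: go to q0, push BBZ → (q0, 0010, BBZ)
  read 0, top B: go to q1, push D → (q1, 010, DBZ)
  ε-move, top D: go to q0, push ε → (q0, 010, BZ)
  read 0, top B: go to q1, push D → (q1, 10, DZ)
  ε-move, top D: go to q0, push ε → (q0, 10, Z)
  read 1, top Z: go to q0, push BBZ → (q0, 0, BBZ)
  read 0, top B: go to q1, push D → (q1, ε, DBZ)
  ε-move, top D: go to q0, push ε → (q0, ε, BZ)
All input consumed in state q0 with stack BZ.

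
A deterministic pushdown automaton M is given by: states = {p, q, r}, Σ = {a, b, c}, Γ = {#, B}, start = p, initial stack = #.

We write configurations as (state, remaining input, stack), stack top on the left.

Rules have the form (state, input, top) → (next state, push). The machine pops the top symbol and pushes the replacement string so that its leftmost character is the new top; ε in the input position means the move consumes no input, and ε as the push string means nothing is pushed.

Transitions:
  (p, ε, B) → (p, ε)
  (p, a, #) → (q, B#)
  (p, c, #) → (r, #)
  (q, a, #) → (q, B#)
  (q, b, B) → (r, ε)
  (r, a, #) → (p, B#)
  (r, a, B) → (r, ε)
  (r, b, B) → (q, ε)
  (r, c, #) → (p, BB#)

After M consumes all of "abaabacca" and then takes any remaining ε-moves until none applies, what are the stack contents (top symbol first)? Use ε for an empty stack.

(p, abaabacca, #)
  read a, top #: go to q, push B# → (q, baabacca, B#)
  read b, top B: go to r, push ε → (r, aabacca, #)
  read a, top #: go to p, push B# → (p, abacca, B#)
  ε-move, top B: go to p, push ε → (p, abacca, #)
  read a, top #: go to q, push B# → (q, bacca, B#)
  read b, top B: go to r, push ε → (r, acca, #)
  read a, top #: go to p, push B# → (p, cca, B#)
  ε-move, top B: go to p, push ε → (p, cca, #)
  read c, top #: go to r, push # → (r, ca, #)
  read c, top #: go to p, push BB# → (p, a, BB#)
  ε-move, top B: go to p, push ε → (p, a, B#)
  ε-move, top B: go to p, push ε → (p, a, #)
  read a, top #: go to q, push B# → (q, ε, B#)
All input consumed in state q with stack B#.

B#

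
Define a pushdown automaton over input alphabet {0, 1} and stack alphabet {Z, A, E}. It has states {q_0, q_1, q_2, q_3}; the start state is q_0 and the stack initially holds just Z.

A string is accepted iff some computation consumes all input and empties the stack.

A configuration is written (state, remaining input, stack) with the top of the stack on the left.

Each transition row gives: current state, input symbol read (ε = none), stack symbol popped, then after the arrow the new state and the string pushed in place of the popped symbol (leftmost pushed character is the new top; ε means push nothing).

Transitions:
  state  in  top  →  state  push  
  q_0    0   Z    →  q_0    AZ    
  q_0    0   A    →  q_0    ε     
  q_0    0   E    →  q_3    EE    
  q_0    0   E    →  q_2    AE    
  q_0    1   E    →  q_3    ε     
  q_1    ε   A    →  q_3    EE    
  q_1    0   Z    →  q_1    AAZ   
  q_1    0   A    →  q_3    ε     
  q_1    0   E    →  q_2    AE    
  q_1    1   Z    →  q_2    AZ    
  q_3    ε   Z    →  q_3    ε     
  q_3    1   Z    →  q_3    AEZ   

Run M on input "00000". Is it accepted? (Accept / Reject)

No computation consumes all input and empties the stack.

Reject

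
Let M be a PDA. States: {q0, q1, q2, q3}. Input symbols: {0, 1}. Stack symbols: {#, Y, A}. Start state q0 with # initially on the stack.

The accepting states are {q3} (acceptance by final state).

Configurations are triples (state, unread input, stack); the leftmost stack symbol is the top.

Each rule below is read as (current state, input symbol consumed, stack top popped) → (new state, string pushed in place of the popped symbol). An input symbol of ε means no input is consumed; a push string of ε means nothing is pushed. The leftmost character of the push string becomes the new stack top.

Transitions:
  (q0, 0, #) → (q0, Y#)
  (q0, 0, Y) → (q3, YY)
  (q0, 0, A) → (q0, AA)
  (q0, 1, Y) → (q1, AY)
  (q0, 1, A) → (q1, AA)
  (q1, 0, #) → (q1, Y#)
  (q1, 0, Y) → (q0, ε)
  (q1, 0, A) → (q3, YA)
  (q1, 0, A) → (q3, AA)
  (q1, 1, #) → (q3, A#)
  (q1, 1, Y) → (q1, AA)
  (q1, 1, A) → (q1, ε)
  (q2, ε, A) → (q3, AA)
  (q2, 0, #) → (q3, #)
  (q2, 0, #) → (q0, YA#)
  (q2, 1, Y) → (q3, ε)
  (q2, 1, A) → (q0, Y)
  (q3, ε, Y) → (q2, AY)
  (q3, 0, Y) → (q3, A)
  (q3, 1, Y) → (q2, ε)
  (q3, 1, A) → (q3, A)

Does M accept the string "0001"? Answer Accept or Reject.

Accept

One accepting computation: (q0, 0001, #) ⊢ (q0, 001, Y#) ⊢ (q3, 01, YY#) ⊢ (q3, 1, AY#) ⊢ (q3, ε, AY#)
All input consumed and state q3 ∈ F.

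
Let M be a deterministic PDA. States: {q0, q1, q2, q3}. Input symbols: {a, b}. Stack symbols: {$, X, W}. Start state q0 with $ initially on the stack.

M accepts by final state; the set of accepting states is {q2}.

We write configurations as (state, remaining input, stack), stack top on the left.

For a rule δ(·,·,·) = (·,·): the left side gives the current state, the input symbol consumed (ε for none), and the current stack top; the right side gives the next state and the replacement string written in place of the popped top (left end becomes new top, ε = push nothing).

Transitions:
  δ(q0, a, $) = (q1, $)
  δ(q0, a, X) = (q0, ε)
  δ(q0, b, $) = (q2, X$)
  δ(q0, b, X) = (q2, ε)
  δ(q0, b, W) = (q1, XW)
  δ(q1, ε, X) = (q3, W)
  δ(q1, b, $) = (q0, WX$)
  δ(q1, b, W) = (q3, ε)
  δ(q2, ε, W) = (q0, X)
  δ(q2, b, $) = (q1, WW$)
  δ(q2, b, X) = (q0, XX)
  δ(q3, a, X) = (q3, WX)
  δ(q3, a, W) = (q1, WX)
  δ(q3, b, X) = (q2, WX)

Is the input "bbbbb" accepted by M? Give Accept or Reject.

Accept

(q0, bbbbb, $) ⊢ (q2, bbbb, X$) ⊢ (q0, bbb, XX$) ⊢ (q2, bb, X$) ⊢ (q0, b, XX$) ⊢ (q2, ε, X$)
All input consumed; state q2 ∈ F.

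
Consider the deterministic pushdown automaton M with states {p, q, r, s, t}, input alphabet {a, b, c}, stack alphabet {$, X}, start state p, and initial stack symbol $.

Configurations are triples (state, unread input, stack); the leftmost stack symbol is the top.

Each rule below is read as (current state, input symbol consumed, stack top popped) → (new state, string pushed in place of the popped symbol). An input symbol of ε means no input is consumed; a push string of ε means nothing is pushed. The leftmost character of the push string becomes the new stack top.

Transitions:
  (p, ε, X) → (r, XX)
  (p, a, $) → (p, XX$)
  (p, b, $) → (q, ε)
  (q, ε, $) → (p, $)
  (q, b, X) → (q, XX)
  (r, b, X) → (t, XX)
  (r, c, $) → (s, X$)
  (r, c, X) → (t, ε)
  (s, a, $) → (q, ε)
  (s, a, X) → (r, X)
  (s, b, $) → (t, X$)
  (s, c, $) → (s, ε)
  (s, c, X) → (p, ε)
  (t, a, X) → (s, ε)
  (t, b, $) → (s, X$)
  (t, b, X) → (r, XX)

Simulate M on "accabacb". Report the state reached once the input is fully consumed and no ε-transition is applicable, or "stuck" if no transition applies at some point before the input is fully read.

(p, accabacb, $)
  read a, top $: go to p, push XX$ → (p, ccabacb, XX$)
  ε-move, top X: go to r, push XX → (r, ccabacb, XXX$)
  read c, top X: go to t, push ε → (t, cabacb, XX$)
No transition for (t, c, top X); M blocks with input cabacb remaining.

stuck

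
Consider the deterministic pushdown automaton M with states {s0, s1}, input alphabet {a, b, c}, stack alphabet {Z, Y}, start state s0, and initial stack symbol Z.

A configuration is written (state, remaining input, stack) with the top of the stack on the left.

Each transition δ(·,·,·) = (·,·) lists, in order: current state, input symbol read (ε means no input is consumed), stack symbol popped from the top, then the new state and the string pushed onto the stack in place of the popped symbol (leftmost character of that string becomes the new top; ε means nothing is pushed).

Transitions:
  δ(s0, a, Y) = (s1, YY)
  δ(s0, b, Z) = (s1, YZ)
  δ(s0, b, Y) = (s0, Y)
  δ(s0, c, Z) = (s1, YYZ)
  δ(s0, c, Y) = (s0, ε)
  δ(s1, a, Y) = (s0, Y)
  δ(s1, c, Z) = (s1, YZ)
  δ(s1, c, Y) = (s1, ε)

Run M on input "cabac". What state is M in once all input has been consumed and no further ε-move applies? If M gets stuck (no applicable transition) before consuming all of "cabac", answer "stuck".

s1

(s0, cabac, Z) ⊢ (s1, abac, YYZ) ⊢ (s0, bac, YYZ) ⊢ (s0, ac, YYZ) ⊢ (s1, c, YYYZ) ⊢ (s1, ε, YYZ)
All input consumed; M is in state s1.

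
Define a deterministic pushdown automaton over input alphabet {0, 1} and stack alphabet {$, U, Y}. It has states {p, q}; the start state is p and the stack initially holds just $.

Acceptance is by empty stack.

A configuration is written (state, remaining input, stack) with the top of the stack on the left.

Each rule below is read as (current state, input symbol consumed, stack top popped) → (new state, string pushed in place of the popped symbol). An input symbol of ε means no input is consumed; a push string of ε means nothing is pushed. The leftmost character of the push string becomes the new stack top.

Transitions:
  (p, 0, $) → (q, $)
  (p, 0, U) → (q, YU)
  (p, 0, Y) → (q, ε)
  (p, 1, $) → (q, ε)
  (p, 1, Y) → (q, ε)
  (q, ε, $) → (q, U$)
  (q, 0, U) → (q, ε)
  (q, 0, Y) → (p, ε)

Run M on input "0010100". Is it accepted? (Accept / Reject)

Reject

(p, 0010100, $)
  read 0, top $: go to q, push $ → (q, 010100, $)
  ε-move, top $: go to q, push U$ → (q, 010100, U$)
  read 0, top U: go to q, push ε → (q, 10100, $)
  ε-move, top $: go to q, push U$ → (q, 10100, U$)
No transition applies at (q, 10100, U$); input not fully consumed.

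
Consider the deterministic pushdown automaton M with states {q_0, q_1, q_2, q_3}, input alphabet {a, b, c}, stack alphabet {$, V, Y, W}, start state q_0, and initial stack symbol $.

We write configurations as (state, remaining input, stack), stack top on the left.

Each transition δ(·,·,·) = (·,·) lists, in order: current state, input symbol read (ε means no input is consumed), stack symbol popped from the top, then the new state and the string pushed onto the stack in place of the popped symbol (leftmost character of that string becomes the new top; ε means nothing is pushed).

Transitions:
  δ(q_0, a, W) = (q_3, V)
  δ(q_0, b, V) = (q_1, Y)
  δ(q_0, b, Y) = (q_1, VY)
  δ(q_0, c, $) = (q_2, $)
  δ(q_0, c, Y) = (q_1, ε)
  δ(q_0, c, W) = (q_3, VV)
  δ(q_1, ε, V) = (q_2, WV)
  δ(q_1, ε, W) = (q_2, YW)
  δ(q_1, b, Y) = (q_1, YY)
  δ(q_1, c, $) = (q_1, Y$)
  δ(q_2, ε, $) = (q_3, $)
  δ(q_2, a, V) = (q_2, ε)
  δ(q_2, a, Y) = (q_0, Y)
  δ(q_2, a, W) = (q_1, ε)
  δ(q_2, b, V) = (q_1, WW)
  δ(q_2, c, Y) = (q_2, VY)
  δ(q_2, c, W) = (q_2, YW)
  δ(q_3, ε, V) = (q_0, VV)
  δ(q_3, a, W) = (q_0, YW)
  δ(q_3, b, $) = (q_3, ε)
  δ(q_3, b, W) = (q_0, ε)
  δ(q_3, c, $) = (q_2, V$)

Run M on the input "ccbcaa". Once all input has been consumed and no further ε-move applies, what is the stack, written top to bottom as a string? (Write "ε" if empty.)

YWW$

(q_0, ccbcaa, $) ⊢ (q_2, cbcaa, $) ⊢ (q_3, cbcaa, $) ⊢ (q_2, bcaa, V$) ⊢ (q_1, caa, WW$) ⊢ (q_2, caa, YWW$) ⊢ (q_2, aa, VYWW$) ⊢ (q_2, a, YWW$) ⊢ (q_0, ε, YWW$)
All input consumed in state q_0 with stack YWW$.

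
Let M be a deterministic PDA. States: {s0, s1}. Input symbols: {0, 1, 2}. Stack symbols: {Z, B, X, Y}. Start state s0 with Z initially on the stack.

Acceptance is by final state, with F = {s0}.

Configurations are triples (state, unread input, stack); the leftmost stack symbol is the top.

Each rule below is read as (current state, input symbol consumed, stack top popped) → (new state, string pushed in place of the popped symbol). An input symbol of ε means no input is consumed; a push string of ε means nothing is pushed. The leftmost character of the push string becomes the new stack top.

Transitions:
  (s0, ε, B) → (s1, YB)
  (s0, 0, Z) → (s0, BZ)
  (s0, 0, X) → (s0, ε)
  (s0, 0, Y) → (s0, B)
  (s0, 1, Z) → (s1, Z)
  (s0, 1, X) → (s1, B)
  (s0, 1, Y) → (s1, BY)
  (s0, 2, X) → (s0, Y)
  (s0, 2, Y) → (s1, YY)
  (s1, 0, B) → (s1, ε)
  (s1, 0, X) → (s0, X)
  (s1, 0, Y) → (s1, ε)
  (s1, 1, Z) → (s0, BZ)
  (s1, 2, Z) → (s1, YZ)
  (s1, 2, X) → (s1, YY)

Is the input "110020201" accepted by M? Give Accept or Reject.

(s0, 110020201, Z)
  read 1, top Z: go to s1, push Z → (s1, 10020201, Z)
  read 1, top Z: go to s0, push BZ → (s0, 0020201, BZ)
  ε-move, top B: go to s1, push YB → (s1, 0020201, YBZ)
  read 0, top Y: go to s1, push ε → (s1, 020201, BZ)
  read 0, top B: go to s1, push ε → (s1, 20201, Z)
  read 2, top Z: go to s1, push YZ → (s1, 0201, YZ)
  read 0, top Y: go to s1, push ε → (s1, 201, Z)
  read 2, top Z: go to s1, push YZ → (s1, 01, YZ)
  read 0, top Y: go to s1, push ε → (s1, 1, Z)
  read 1, top Z: go to s0, push BZ → (s0, ε, BZ)
All input consumed; state s0 ∈ F.

Accept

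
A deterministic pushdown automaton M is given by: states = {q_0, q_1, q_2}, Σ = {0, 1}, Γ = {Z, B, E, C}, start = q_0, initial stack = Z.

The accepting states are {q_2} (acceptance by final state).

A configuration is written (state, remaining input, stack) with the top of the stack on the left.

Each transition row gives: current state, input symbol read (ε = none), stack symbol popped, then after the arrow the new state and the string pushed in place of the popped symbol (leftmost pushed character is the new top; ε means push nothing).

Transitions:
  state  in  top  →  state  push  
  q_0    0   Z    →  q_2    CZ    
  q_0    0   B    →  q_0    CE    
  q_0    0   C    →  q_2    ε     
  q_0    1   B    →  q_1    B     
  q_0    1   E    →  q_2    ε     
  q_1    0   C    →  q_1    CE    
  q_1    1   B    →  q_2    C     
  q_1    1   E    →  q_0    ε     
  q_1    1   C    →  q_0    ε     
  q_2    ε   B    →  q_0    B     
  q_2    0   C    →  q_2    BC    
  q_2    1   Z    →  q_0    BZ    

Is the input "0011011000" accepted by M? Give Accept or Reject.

(q_0, 0011011000, Z)
  read 0, top Z: go to q_2, push CZ → (q_2, 011011000, CZ)
  read 0, top C: go to q_2, push BC → (q_2, 11011000, BCZ)
  ε-move, top B: go to q_0, push B → (q_0, 11011000, BCZ)
  read 1, top B: go to q_1, push B → (q_1, 1011000, BCZ)
  read 1, top B: go to q_2, push C → (q_2, 011000, CCZ)
  read 0, top C: go to q_2, push BC → (q_2, 11000, BCCZ)
  ε-move, top B: go to q_0, push B → (q_0, 11000, BCCZ)
  read 1, top B: go to q_1, push B → (q_1, 1000, BCCZ)
  read 1, top B: go to q_2, push C → (q_2, 000, CCCZ)
  read 0, top C: go to q_2, push BC → (q_2, 00, BCCCZ)
  ε-move, top B: go to q_0, push B → (q_0, 00, BCCCZ)
  read 0, top B: go to q_0, push CE → (q_0, 0, CECCCZ)
  read 0, top C: go to q_2, push ε → (q_2, ε, ECCCZ)
All input consumed; state q_2 ∈ F.

Accept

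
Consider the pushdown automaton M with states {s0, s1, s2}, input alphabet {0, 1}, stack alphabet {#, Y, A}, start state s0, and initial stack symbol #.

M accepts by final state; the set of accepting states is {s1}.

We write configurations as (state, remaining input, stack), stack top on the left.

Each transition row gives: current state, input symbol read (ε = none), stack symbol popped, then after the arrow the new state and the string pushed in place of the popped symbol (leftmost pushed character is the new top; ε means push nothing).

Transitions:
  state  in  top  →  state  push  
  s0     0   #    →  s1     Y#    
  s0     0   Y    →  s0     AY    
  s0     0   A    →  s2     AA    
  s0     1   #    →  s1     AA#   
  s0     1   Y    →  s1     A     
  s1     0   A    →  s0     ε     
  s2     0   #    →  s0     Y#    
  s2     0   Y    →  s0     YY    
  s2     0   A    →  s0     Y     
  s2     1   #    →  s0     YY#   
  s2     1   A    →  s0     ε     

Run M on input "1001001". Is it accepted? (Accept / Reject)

One accepting computation: (s0, 1001001, #) ⊢ (s1, 001001, AA#) ⊢ (s0, 01001, A#) ⊢ (s2, 1001, AA#) ⊢ (s0, 001, A#) ⊢ (s2, 01, AA#) ⊢ (s0, 1, YA#) ⊢ (s1, ε, AA#)
All input consumed and state s1 ∈ F.

Accept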